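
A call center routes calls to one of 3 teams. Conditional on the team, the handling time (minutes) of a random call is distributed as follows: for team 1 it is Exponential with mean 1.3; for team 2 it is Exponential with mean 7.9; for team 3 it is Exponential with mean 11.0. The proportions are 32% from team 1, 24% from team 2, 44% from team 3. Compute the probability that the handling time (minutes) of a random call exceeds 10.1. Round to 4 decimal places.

0.2426

Conditional on each team, P(X > 10.1): 1: 0.000422538; 2: 0.27846; 3: 0.399244.
By total probability, P(X > 10.1) = 0.32·0.000422538 + 0.24·0.27846 + 0.44·0.399244 = 0.242633.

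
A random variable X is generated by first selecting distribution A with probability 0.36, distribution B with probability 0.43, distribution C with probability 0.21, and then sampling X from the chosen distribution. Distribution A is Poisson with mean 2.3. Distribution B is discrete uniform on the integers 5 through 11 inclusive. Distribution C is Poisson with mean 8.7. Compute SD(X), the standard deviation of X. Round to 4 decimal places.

Per component, A: μ=2.3, E[X²]=7.59; B: μ=8, E[X²]=68; C: μ=8.7, E[X²]=84.39.
E[X] = 0.36·2.3 + 0.43·8 + 0.21·8.7 = 6.095.
E[X²] = 0.36·7.59 + 0.43·68 + 0.21·84.39 = 49.6943.
Var(X) = E[X²] − (E[X])² = 49.6943 − 37.149 = 12.5453.
SD(X) = √12.5453 = 3.54193.

3.5419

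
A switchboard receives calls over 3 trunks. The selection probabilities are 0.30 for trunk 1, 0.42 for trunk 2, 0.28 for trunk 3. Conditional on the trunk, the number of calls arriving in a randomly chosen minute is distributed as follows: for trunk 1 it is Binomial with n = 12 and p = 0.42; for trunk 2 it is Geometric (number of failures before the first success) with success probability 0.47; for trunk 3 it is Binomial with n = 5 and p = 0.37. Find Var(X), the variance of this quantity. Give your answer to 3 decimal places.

Per component, 1: μ=5.04, E[X²]=28.3248; 2: μ=1.12766, E[X²]=3.67089; 3: μ=1.85, E[X²]=4.588.
E[X] = 0.3·5.04 + 0.42·1.12766 + 0.28·1.85 = 2.50362.
E[X²] = 0.3·28.3248 + 0.42·3.67089 + 0.28·4.588 = 11.3239.
Var(X) = E[X²] − (E[X])² = 11.3239 − 6.2681 = 5.05576.

5.056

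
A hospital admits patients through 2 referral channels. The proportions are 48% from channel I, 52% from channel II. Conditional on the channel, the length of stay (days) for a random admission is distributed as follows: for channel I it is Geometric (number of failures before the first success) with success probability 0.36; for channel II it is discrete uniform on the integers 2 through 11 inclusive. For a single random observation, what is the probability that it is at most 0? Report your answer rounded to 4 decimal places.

0.1728

Conditional on each channel, P(X ≤ 0): I: 0.36; II: 0.
By total probability, P(X ≤ 0) = 0.48·0.36 + 0.52·0 = 0.1728.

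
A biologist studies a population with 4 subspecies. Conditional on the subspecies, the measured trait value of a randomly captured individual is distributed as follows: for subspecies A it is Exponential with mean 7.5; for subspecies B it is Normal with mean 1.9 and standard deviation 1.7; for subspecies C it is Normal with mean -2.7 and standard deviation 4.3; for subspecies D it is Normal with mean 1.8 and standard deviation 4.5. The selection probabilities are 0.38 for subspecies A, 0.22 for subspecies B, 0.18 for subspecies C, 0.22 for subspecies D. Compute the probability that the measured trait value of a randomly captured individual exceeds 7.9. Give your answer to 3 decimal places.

0.153

Conditional on each subspecies, P(X > 7.9): A: 0.348773; B: 0.000208242; C: 0.00684844; D: 0.0876203.
By total probability, P(X > 7.9) = 0.38·0.348773 + 0.22·0.000208242 + 0.18·0.00684844 + 0.22·0.0876203 = 0.153089.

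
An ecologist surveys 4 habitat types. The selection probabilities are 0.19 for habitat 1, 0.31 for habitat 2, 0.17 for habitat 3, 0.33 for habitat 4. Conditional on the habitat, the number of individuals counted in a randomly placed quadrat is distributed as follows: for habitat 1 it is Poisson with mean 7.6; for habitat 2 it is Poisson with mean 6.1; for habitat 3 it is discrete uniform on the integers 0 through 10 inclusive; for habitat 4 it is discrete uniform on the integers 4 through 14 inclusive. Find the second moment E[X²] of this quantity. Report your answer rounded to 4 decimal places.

61.8245

For each component E[X²] = Var + (mean)², giving 1: 65.36; 2: 43.31; 3: 35; 4: 91.
Overall E[X²] = 0.19·65.36 + 0.31·43.31 + 0.17·35 + 0.33·91 = 61.8245.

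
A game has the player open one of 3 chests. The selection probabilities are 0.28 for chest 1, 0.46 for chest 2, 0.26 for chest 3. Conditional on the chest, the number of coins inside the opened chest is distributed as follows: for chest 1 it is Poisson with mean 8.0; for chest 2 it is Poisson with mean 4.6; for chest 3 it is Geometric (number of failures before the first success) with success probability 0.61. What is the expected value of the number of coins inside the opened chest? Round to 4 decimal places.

Component means — 1: 8; 2: 4.6; 3: 0.639344.
E[X] = 0.28·8 + 0.46·4.6 + 0.26·0.639344 = 4.52223.

4.5222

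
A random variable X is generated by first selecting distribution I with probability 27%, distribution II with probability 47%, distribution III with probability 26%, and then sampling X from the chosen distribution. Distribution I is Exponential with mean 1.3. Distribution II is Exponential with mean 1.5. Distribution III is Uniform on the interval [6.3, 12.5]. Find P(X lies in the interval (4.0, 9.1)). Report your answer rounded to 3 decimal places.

0.161

Conditional on each component, P(4.0 < X < 9.1): I: 0.045189; II: 0.0671646; III: 0.451613.
By total probability, P(4.0 < X < 9.1) = 0.27·0.045189 + 0.47·0.0671646 + 0.26·0.451613 = 0.161188.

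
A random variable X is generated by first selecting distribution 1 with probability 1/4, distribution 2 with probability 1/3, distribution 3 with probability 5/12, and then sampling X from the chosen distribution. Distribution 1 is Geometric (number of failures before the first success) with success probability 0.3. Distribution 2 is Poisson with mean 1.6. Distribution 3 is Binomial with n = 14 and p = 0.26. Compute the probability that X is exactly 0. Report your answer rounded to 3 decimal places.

0.148

Conditional on each component, P(X = 0): 1: 0.3; 2: 0.201897; 3: 0.0147654.
By total probability, P(X = 0) = 0.25·0.3 + 0.333333·0.201897 + 0.416667·0.0147654 = 0.148451.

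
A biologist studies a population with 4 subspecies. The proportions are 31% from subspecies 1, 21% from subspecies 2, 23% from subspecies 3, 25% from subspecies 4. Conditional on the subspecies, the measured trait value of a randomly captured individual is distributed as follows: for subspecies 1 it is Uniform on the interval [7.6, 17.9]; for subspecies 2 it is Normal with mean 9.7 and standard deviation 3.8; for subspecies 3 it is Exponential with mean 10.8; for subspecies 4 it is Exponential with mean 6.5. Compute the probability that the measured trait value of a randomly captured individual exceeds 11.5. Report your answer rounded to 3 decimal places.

0.381

Conditional on each subspecies, P(X > 11.5): 1: 0.621359; 2: 0.317863; 3: 0.344792; 4: 0.170464.
By total probability, P(X > 11.5) = 0.31·0.621359 + 0.21·0.317863 + 0.23·0.344792 + 0.25·0.170464 = 0.381291.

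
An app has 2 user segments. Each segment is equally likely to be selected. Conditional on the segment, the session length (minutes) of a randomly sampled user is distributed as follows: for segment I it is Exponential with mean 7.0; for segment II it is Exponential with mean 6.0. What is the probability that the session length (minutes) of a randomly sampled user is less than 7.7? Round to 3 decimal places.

0.695

Conditional on each segment, P(X < 7.7): I: 0.667129; II: 0.722888.
By total probability, P(X < 7.7) = 0.5·0.667129 + 0.5·0.722888 = 0.695008.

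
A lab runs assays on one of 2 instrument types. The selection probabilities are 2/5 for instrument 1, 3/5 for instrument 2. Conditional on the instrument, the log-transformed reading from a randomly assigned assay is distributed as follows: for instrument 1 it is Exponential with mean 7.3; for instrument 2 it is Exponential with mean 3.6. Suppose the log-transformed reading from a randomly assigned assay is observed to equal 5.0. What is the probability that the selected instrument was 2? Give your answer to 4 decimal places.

Likelihoods f(5.0 | ·): 1: 0.0690582; 2: 0.0692645.
Posterior ∝ prior × likelihood. Numerator for 2: 0.6·0.0692645 = 0.0415587.
Normalizing constant: 0.4·0.0690582 + 0.6·0.0692645 = 0.069182.
P(2 | observation) = 0.0415587 / 0.069182 = 0.600716.

0.6007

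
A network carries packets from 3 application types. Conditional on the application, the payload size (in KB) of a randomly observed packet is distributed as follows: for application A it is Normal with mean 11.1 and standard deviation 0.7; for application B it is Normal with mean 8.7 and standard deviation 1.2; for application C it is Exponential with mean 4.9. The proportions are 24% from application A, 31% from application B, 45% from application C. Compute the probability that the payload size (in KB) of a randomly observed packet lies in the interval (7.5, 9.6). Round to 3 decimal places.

Conditional on each application, P(7.5 < X < 9.6): A: 0.0160622; B: 0.614717; C: 0.0754297.
By total probability, P(7.5 < X < 9.6) = 0.24·0.0160622 + 0.31·0.614717 + 0.45·0.0754297 = 0.228361.

0.228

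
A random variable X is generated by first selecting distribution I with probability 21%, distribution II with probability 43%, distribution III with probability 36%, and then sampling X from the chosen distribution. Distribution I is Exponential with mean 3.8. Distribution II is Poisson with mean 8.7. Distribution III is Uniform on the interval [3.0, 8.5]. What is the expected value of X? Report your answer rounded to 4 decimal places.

Component means — I: 3.8; II: 8.7; III: 5.75.
E[X] = 0.21·3.8 + 0.43·8.7 + 0.36·5.75 = 6.609.

6.6090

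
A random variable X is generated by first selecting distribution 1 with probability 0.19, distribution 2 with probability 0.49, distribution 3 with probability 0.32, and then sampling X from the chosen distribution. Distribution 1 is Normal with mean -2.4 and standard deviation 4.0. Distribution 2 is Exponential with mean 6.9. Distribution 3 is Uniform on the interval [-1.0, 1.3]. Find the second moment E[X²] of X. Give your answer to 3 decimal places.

For each component E[X²] = Var + (mean)², giving 1: 21.76; 2: 95.22; 3: 0.463333.
Overall E[X²] = 0.19·21.76 + 0.49·95.22 + 0.32·0.463333 = 50.9405.

50.940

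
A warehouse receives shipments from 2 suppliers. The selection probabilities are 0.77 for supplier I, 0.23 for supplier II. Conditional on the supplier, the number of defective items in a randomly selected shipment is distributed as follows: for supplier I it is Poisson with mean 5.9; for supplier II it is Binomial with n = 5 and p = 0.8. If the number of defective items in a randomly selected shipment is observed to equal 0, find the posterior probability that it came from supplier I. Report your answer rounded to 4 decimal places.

0.9663

Likelihoods P(X=0 | ·): I: 0.00273944; II: 0.00032.
Posterior ∝ prior × likelihood. Numerator for I: 0.77·0.00273944 = 0.00210937.
Normalizing constant: 0.77·0.00273944 + 0.23·0.00032 = 0.00218297.
P(I | observation) = 0.00210937 / 0.00218297 = 0.966285.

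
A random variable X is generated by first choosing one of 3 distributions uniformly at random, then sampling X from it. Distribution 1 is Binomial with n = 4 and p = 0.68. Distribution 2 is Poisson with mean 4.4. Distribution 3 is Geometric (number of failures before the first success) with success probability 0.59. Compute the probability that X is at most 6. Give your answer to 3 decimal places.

Conditional on each component, P(X ≤ 6): 1: 1; 2: 0.843645; 3: 0.998052.
By total probability, P(X ≤ 6) = 0.333333·1 + 0.333333·0.843645 + 0.333333·0.998052 = 0.947233.

0.947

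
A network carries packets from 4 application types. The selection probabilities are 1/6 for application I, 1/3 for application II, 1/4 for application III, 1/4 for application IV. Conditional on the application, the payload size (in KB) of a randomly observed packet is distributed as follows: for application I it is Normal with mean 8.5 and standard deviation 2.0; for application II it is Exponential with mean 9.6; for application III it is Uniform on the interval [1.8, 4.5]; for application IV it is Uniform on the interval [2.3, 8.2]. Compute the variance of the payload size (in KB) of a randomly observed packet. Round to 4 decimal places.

Per component, I: μ=8.5, E[X²]=76.25; II: μ=9.6, E[X²]=184.32; III: μ=3.15, E[X²]=10.53; IV: μ=5.25, E[X²]=30.4633.
E[X] = 0.166667·8.5 + 0.333333·9.6 + 0.25·3.15 + 0.25·5.25 = 6.71667.
E[X²] = 0.166667·76.25 + 0.333333·184.32 + 0.25·10.53 + 0.25·30.4633 = 84.3967.
Var(X) = E[X²] − (E[X])² = 84.3967 − 45.1136 = 39.2831.

39.2831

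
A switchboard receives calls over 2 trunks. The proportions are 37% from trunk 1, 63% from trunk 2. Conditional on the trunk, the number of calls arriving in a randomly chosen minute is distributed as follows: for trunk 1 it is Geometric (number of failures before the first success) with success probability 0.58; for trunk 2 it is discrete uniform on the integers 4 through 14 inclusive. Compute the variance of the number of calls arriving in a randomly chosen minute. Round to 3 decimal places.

22.727

Per component, 1: μ=0.724138, E[X²]=1.77289; 2: μ=9, E[X²]=91.
E[X] = 0.37·0.724138 + 0.63·9 = 5.93793.
E[X²] = 0.37·1.77289 + 0.63·91 = 57.986.
Var(X) = E[X²] − (E[X])² = 57.986 − 35.259 = 22.7269.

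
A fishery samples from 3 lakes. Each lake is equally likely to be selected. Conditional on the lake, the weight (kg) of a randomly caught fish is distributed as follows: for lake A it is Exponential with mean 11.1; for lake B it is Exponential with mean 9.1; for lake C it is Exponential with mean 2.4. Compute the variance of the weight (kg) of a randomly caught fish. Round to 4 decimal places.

84.4356

Per component, A: μ=11.1, E[X²]=246.42; B: μ=9.1, E[X²]=165.62; C: μ=2.4, E[X²]=11.52.
E[X] = 0.333333·11.1 + 0.333333·9.1 + 0.333333·2.4 = 7.53333.
E[X²] = 0.333333·246.42 + 0.333333·165.62 + 0.333333·11.52 = 141.187.
Var(X) = E[X²] − (E[X])² = 141.187 − 56.7511 = 84.4356.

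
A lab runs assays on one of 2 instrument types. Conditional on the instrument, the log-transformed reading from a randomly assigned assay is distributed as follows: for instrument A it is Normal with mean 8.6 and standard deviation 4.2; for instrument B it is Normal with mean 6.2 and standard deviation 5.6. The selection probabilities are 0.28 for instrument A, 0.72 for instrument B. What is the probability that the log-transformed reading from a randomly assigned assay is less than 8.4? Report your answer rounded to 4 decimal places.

0.6047

Conditional on each instrument, P(X < 8.4): A: 0.48101; B: 0.652788.
By total probability, P(X < 8.4) = 0.28·0.48101 + 0.72·0.652788 = 0.60469.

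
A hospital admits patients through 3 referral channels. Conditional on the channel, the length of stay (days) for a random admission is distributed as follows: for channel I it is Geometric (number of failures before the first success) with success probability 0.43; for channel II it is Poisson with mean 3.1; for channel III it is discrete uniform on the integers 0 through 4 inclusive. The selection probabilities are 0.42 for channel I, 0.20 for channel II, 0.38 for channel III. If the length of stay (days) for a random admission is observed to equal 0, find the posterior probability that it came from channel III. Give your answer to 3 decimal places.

0.286

Likelihoods P(X=0 | ·): I: 0.43; II: 0.0450492; III: 0.2.
Posterior ∝ prior × likelihood. Numerator for III: 0.38·0.2 = 0.076.
Normalizing constant: 0.42·0.43 + 0.2·0.0450492 + 0.38·0.2 = 0.26561.
P(III | observation) = 0.076 / 0.26561 = 0.286134.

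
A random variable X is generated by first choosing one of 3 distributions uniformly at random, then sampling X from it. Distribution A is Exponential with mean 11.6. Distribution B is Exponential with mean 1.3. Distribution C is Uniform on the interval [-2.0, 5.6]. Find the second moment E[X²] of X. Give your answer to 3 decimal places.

For each component E[X²] = Var + (mean)², giving A: 269.12; B: 3.38; C: 8.05333.
Overall E[X²] = 0.333333·269.12 + 0.333333·3.38 + 0.333333·8.05333 = 93.5178.

93.518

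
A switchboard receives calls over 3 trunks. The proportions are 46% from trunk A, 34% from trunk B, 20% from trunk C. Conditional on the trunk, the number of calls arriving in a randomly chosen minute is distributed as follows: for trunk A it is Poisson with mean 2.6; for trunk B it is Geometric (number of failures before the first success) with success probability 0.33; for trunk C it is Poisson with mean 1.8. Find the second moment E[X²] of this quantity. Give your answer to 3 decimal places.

8.807

For each component E[X²] = Var + (mean)², giving A: 9.36; B: 10.2746; C: 5.04.
Overall E[X²] = 0.46·9.36 + 0.34·10.2746 + 0.2·5.04 = 8.80695.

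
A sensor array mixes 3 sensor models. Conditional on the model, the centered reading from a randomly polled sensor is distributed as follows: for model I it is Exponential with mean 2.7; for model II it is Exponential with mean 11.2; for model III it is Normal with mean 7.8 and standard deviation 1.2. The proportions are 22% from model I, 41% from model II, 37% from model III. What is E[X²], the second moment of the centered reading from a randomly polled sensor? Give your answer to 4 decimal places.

129.1120

For each component E[X²] = Var + (mean)², giving I: 14.58; II: 250.88; III: 62.28.
Overall E[X²] = 0.22·14.58 + 0.41·250.88 + 0.37·62.28 = 129.112.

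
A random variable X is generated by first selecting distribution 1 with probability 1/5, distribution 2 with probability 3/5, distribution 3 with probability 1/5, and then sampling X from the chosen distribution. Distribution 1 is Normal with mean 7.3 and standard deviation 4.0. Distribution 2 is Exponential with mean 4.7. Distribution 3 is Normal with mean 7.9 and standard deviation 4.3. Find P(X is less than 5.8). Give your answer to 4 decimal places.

0.5586

Conditional on each component, P(X < 5.8): 1: 0.35383; 2: 0.708887; 3: 0.312643.
By total probability, P(X < 5.8) = 0.2·0.35383 + 0.6·0.708887 + 0.2·0.312643 = 0.558627.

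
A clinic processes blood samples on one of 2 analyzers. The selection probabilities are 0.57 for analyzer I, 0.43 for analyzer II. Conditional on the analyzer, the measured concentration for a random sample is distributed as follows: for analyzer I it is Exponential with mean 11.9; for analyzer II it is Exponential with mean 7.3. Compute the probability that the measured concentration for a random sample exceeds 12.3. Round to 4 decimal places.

Conditional on each analyzer, P(X > 12.3): I: 0.355719; II: 0.185457.
By total probability, P(X > 12.3) = 0.57·0.355719 + 0.43·0.185457 = 0.282507.

0.2825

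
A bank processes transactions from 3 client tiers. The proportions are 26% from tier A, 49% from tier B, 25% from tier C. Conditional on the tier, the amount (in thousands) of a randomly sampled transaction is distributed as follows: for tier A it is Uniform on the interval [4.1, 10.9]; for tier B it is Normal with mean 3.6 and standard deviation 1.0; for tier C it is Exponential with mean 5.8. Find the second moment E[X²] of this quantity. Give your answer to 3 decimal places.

39.287

For each component E[X²] = Var + (mean)², giving A: 60.1033; B: 13.96; C: 67.28.
Overall E[X²] = 0.26·60.1033 + 0.49·13.96 + 0.25·67.28 = 39.2873.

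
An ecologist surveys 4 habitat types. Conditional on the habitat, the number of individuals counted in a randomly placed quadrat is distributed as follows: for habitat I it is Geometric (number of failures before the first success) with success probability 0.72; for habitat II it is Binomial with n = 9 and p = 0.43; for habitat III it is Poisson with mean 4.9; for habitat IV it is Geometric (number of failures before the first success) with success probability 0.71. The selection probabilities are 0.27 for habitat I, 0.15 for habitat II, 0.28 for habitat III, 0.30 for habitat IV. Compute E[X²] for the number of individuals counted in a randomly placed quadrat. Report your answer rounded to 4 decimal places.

For each component E[X²] = Var + (mean)², giving I: 0.691358; II: 17.1828; III: 28.91; IV: 0.742115.
Overall E[X²] = 0.27·0.691358 + 0.15·17.1828 + 0.28·28.91 + 0.3·0.742115 = 11.0815.

11.0815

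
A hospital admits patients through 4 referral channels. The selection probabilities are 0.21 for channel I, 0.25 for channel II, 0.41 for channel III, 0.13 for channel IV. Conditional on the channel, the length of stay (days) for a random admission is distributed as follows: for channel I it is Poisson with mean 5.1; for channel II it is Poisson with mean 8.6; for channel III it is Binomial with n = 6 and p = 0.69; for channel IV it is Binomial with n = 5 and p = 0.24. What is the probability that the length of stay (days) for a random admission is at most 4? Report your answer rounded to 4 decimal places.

0.4827

Conditional on each channel, P(X ≤ 4): I: 0.423125; II: 0.070054; III: 0.601172; IV: 0.999204.
By total probability, P(X ≤ 4) = 0.21·0.423125 + 0.25·0.070054 + 0.41·0.601172 + 0.13·0.999204 = 0.482747.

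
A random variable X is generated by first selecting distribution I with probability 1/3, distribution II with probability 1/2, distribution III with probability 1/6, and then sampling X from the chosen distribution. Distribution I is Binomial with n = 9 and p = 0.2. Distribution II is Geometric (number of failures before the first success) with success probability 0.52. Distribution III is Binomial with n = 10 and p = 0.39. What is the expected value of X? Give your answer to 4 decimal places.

Component means — I: 1.8; II: 0.923077; III: 3.9.
E[X] = 0.333333·1.8 + 0.5·0.923077 + 0.166667·3.9 = 1.71154.

1.7115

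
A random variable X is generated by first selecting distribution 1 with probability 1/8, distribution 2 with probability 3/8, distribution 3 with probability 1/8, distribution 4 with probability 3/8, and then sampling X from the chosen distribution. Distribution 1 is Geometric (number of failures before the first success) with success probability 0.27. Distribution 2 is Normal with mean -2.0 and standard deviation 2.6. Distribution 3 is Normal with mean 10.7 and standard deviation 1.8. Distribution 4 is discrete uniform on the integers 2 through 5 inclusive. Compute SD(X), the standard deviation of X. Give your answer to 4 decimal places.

Per component, 1: μ=2.7037, E[X²]=17.3237; 2: μ=-2, E[X²]=10.76; 3: μ=10.7, E[X²]=117.73; 4: μ=3.5, E[X²]=13.5.
E[X] = 0.125·2.7037 + 0.375·-2 + 0.125·10.7 + 0.375·3.5 = 2.23796.
E[X²] = 0.125·17.3237 + 0.375·10.76 + 0.125·117.73 + 0.375·13.5 = 25.9792.
Var(X) = E[X²] − (E[X])² = 25.9792 − 5.00848 = 20.9707.
SD(X) = √20.9707 = 4.57938.

4.5794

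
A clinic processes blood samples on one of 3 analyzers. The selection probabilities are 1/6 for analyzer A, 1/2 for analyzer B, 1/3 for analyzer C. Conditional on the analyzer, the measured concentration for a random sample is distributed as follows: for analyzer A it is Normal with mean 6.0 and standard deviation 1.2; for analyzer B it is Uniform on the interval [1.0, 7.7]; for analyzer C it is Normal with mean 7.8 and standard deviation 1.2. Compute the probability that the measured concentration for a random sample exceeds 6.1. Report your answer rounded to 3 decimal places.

0.504

Conditional on each analyzer, P(X > 6.1): A: 0.466793; B: 0.238806; C: 0.92171.
By total probability, P(X > 6.1) = 0.166667·0.466793 + 0.5·0.238806 + 0.333333·0.92171 = 0.504438.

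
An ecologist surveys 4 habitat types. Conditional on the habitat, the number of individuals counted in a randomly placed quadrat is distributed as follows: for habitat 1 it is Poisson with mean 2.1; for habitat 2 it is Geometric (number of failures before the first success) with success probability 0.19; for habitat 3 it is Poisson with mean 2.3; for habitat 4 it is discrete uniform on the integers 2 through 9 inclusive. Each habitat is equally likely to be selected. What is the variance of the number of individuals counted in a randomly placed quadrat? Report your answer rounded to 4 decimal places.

Per component, 1: μ=2.1, E[X²]=6.51; 2: μ=4.26316, E[X²]=40.6122; 3: μ=2.3, E[X²]=7.59; 4: μ=5.5, E[X²]=35.5.
E[X] = 0.25·2.1 + 0.25·4.26316 + 0.25·2.3 + 0.25·5.5 = 3.54079.
E[X²] = 0.25·6.51 + 0.25·40.6122 + 0.25·7.59 + 0.25·35.5 = 22.553.
Var(X) = E[X²] − (E[X])² = 22.553 − 12.5372 = 10.0159.

10.0159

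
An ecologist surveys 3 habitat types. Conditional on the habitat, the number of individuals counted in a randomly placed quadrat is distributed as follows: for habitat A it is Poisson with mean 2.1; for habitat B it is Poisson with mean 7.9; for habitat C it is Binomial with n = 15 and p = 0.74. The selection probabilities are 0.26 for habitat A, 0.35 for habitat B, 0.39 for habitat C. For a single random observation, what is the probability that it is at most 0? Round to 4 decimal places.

Conditional on each habitat, P(X ≤ 0): A: 0.122456; B: 0.000370744; C: 1.67726e-09.
By total probability, P(X ≤ 0) = 0.26·0.122456 + 0.35·0.000370744 + 0.39·1.67726e-09 = 0.0319684.

0.0320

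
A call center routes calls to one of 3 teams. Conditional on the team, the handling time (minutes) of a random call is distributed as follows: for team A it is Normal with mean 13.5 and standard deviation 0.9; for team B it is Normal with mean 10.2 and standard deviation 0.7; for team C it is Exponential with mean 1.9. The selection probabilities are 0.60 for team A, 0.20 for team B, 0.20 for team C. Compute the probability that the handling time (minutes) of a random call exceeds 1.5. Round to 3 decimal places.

Conditional on each team, P(X > 1.5): A: 1; B: 1; C: 0.454084.
By total probability, P(X > 1.5) = 0.6·1 + 0.2·1 + 0.2·0.454084 = 0.890817.

0.891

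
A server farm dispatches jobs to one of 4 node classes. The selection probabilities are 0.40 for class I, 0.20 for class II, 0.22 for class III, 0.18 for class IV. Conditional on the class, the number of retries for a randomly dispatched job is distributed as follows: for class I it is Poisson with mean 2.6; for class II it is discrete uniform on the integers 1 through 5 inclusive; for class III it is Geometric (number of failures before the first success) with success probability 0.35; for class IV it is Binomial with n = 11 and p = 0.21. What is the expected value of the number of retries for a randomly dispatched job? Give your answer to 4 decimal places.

2.4644

Component means — I: 2.6; II: 3; III: 1.85714; IV: 2.31.
E[X] = 0.4·2.6 + 0.2·3 + 0.22·1.85714 + 0.18·2.31 = 2.46437.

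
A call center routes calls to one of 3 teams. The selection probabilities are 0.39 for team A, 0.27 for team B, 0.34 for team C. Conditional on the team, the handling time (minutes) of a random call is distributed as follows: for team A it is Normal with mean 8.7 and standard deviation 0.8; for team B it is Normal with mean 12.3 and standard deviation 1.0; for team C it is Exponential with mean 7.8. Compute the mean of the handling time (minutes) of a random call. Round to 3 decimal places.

Component means — A: 8.7; B: 12.3; C: 7.8.
E[X] = 0.39·8.7 + 0.27·12.3 + 0.34·7.8 = 9.366.

9.366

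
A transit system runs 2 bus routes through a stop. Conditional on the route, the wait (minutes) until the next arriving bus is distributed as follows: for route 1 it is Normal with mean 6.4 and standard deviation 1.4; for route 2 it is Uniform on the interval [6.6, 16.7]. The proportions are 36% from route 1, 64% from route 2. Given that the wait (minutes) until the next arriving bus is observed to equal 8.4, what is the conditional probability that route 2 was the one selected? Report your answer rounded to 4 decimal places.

Likelihoods f(8.4 | ·): 1: 0.102713; 2: 0.0990099.
Posterior ∝ prior × likelihood. Numerator for 2: 0.64·0.0990099 = 0.0633663.
Normalizing constant: 0.36·0.102713 + 0.64·0.0990099 = 0.100343.
P(2 | observation) = 0.0633663 / 0.100343 = 0.631498.

0.6315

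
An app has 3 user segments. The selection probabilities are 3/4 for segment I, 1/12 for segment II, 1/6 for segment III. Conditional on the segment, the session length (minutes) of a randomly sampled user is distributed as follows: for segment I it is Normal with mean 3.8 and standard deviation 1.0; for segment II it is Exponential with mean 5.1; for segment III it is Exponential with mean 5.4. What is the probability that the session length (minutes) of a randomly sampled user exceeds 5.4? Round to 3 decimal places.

0.131

Conditional on each segment, P(X > 5.4): I: 0.0547993; II: 0.346864; III: 0.367879.
By total probability, P(X > 5.4) = 0.75·0.0547993 + 0.0833333·0.346864 + 0.166667·0.367879 = 0.131318.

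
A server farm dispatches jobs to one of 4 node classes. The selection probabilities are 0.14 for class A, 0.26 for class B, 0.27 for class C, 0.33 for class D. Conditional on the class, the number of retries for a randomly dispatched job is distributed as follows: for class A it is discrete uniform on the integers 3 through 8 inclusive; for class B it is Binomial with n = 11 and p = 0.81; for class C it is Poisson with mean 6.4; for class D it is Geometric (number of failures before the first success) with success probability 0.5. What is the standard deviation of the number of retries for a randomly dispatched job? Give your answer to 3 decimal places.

3.610

Per component, A: μ=5.5, E[X²]=33.1667; B: μ=8.91, E[X²]=81.081; C: μ=6.4, E[X²]=47.36; D: μ=1, E[X²]=3.
E[X] = 0.14·5.5 + 0.26·8.91 + 0.27·6.4 + 0.33·1 = 5.1446.
E[X²] = 0.14·33.1667 + 0.26·81.081 + 0.27·47.36 + 0.33·3 = 39.5016.
Var(X) = E[X²] − (E[X])² = 39.5016 − 26.4669 = 13.0347.
SD(X) = √13.0347 = 3.61036.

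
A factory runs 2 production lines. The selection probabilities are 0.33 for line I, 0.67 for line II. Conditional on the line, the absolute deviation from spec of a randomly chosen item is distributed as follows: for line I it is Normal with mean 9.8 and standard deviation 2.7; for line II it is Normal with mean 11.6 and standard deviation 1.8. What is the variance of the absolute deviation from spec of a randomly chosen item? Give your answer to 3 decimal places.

Per component, I: μ=9.8, E[X²]=103.33; II: μ=11.6, E[X²]=137.8.
E[X] = 0.33·9.8 + 0.67·11.6 = 11.006.
E[X²] = 0.33·103.33 + 0.67·137.8 = 126.425.
Var(X) = E[X²] − (E[X])² = 126.425 − 121.132 = 5.29286.

5.293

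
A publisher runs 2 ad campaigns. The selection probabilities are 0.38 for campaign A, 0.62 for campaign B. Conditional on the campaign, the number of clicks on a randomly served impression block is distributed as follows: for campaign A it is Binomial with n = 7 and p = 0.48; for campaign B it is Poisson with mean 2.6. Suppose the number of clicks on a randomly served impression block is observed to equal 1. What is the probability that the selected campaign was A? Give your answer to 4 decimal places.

0.1741

Likelihoods P(X=1 | ·): A: 0.0664292; B: 0.193111.
Posterior ∝ prior × likelihood. Numerator for A: 0.38·0.0664292 = 0.0252431.
Normalizing constant: 0.38·0.0664292 + 0.62·0.193111 = 0.144972.
P(A | observation) = 0.0252431 / 0.144972 = 0.174124.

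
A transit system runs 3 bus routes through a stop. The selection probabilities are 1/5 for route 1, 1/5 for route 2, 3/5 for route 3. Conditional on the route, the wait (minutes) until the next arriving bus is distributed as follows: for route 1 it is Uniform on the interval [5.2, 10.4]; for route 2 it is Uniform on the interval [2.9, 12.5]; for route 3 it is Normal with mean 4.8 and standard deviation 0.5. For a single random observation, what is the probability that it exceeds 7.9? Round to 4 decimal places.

Conditional on each route, P(X > 7.9): 1: 0.480769; 2: 0.479167; 3: 2.82316e-10.
By total probability, P(X > 7.9) = 0.2·0.480769 + 0.2·0.479167 + 0.6·2.82316e-10 = 0.191987.

0.1920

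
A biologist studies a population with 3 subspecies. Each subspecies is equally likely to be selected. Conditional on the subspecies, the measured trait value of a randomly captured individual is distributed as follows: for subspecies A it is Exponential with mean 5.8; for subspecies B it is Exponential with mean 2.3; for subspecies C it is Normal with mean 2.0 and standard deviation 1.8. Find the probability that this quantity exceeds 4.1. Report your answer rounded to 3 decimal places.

0.261

Conditional on each subspecies, P(X > 4.1): A: 0.493172; B: 0.168199; C: 0.121673.
By total probability, P(X > 4.1) = 0.333333·0.493172 + 0.333333·0.168199 + 0.333333·0.121673 = 0.261015.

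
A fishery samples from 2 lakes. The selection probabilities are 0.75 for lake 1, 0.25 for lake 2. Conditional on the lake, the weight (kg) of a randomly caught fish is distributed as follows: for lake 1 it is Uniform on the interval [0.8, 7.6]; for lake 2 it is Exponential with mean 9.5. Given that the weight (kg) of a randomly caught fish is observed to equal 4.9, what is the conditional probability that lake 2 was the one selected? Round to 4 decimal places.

0.1247

Likelihoods f(4.9 | ·): 1: 0.147059; 2: 0.0628452.
Posterior ∝ prior × likelihood. Numerator for 2: 0.25·0.0628452 = 0.0157113.
Normalizing constant: 0.75·0.147059 + 0.25·0.0628452 = 0.126005.
P(2 | observation) = 0.0157113 / 0.126005 = 0.124687.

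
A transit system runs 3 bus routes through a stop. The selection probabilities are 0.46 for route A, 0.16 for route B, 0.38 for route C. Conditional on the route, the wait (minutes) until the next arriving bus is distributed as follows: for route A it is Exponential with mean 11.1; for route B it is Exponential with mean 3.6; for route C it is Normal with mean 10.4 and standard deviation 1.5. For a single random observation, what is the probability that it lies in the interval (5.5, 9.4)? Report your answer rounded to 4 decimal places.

0.2017

Conditional on each route, P(5.5 < X < 9.4): A: 0.180504; B: 0.143565; C: 0.251948.
By total probability, P(5.5 < X < 9.4) = 0.46·0.180504 + 0.16·0.143565 + 0.38·0.251948 = 0.201743.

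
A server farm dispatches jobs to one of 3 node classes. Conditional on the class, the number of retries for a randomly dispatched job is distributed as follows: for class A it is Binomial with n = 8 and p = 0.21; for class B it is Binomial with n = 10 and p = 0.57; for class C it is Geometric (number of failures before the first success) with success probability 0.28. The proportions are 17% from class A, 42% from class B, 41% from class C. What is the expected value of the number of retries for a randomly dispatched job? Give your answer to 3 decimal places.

Component means — A: 1.68; B: 5.7; C: 2.57143.
E[X] = 0.17·1.68 + 0.42·5.7 + 0.41·2.57143 = 3.73389.

3.734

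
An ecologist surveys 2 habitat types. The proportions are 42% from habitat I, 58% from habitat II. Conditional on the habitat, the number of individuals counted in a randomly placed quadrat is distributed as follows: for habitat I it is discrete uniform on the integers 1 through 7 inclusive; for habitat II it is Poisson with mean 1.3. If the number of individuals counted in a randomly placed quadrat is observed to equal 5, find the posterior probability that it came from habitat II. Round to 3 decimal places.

Likelihoods P(X=5 | ·): I: 0.142857; II: 0.00843243.
Posterior ∝ prior × likelihood. Numerator for II: 0.58·0.00843243 = 0.00489081.
Normalizing constant: 0.42·0.142857 + 0.58·0.00843243 = 0.0648908.
P(II | observation) = 0.00489081 / 0.0648908 = 0.0753698.

0.075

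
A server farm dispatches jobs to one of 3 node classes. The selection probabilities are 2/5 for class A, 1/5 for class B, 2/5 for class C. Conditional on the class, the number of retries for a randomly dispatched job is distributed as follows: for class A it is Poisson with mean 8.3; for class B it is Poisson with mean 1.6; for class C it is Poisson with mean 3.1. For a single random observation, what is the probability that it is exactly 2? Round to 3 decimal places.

Conditional on each class, P(X = 2): A: 0.00856016; B: 0.258428; C: 0.216461.
By total probability, P(X = 2) = 0.4·0.00856016 + 0.2·0.258428 + 0.4·0.216461 = 0.141694.

0.142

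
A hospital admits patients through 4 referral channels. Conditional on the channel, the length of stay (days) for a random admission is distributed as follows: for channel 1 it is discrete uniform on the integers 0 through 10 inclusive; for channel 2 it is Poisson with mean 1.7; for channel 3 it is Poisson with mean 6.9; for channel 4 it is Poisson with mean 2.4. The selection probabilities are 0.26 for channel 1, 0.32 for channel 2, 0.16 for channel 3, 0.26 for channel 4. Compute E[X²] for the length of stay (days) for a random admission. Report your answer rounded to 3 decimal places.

For each component E[X²] = Var + (mean)², giving 1: 35; 2: 4.59; 3: 54.51; 4: 8.16.
Overall E[X²] = 0.26·35 + 0.32·4.59 + 0.16·54.51 + 0.26·8.16 = 21.412.

21.412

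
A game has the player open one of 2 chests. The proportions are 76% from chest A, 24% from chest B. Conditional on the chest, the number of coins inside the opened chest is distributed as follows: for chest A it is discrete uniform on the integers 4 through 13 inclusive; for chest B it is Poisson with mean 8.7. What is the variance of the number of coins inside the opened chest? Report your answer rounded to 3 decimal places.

8.365

Per component, A: μ=8.5, E[X²]=80.5; B: μ=8.7, E[X²]=84.39.
E[X] = 0.76·8.5 + 0.24·8.7 = 8.548.
E[X²] = 0.76·80.5 + 0.24·84.39 = 81.4336.
Var(X) = E[X²] − (E[X])² = 81.4336 − 73.0683 = 8.3653.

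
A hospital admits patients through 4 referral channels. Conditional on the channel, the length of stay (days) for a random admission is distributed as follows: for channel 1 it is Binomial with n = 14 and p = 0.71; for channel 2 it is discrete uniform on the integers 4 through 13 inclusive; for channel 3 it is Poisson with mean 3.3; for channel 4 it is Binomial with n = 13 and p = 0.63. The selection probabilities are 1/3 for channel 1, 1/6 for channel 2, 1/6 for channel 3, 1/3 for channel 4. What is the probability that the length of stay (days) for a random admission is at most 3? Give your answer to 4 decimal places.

Conditional on each channel, P(X ≤ 3): 1: 0.000176228; 2: 0; 3: 0.580338; 4: 0.00404594.
By total probability, P(X ≤ 3) = 0.333333·0.000176228 + 0.166667·0 + 0.166667·0.580338 + 0.333333·0.00404594 = 0.0981304.

0.0981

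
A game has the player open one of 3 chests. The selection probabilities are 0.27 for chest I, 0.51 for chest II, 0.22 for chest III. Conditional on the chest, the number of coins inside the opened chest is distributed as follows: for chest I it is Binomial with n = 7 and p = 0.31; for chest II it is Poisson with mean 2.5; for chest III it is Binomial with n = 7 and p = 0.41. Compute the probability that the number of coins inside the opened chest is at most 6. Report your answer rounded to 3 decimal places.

Conditional on each chest, P(X ≤ 6): I: 0.999725; II: 0.985813; III: 0.998052.
By total probability, P(X ≤ 6) = 0.27·0.999725 + 0.51·0.985813 + 0.22·0.998052 = 0.992262.

0.992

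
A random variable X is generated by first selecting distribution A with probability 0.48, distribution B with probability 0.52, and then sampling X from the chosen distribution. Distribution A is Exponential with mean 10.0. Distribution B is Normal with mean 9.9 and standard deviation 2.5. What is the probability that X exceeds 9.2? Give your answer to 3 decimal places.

0.509

Conditional on each component, P(X > 9.2): A: 0.398519; B: 0.610261.
By total probability, P(X > 9.2) = 0.48·0.398519 + 0.52·0.610261 = 0.508625.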